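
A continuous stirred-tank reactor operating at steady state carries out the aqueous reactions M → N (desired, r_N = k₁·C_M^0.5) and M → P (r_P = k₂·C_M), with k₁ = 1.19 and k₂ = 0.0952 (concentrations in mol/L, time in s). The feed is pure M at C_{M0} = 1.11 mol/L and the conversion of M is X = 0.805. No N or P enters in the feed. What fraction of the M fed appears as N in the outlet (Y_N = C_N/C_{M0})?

0.776

Exit C_M = C_{M0}(1−X) = 1.11×0.195 = 0.2164 mol/L.
In a CSTR the entire volume is at exit conditions, so r_N = 1.19×0.2164^0.5 = 0.5536 and r_P = 0.0952×0.2164 = 0.02061.
Fraction of consumed M going to N: r_N/(r_N+r_P) = 0.9641.
C_N = 0.9641·C_{M0}·X = 0.9641×1.11×0.805 = 0.861 mol/L; Y_N = C_N/C_{M0} = 0.776.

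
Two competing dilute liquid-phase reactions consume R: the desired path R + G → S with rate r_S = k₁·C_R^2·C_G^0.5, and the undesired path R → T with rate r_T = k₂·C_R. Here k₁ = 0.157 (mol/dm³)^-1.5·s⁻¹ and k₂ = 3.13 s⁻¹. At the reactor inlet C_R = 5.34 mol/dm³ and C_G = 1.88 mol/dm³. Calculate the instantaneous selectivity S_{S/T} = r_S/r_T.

0.367

S_{S/T} = r_S/r_T = (k₁·C_R^2·C_G^0.5)/(k₂·C_R) = (k₁/k₂)·C_R·C_G^0.5.
= (0.157×5.340^2×1.880^0.5) / (3.13×5.340) = 6.138/16.71 = 0.367.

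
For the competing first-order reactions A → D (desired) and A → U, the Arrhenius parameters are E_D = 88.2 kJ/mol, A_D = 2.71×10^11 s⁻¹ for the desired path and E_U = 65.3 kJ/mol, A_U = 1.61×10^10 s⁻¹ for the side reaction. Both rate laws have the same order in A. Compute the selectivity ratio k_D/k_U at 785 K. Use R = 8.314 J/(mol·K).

0.504

k_D/k_U = (A_D/A_U)·exp[−(E_D−E_U)/(RT)] = (A_D/A_U)·exp[(E_U−E_D)/(RT)].
(E_U−E_D)/(RT) = (65.3−88.2)×10³/(8.314×785) = -22900/6526 = -3.509.
k_D/k_U = (2.71×10^11/1.61×10^10)·exp(-3.509) = 16.83 × 0.02993 = 0.504.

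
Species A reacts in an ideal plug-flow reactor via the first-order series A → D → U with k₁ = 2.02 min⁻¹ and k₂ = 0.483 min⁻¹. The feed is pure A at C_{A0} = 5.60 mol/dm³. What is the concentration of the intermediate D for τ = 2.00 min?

For first-order series with pure A initially, C_D(τ) = k₁C_{A0}/(k₂−k₁)·(e^(−k₁τ) − e^(−k₂τ)).
e^(−k₁τ) = e^(−2.02×2.00) = e^(−4.040) = 0.01760; e^(−k₂τ) = e^(−0.9660) = 0.3806.
C_D = 2.02×5.60/(0.483−2.02) × (0.01760−0.3806) = (-7.360)×(-0.3630) = 2.672 mol/dm³.

2.67 mol/dm³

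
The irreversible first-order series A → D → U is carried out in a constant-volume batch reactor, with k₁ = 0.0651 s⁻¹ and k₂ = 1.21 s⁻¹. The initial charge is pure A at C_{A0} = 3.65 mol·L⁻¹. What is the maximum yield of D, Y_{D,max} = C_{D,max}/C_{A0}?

0.0456

At the optimum, C_{D,max}/C_{A0} = (k₁/k₂)^[k₂/(k₂−k₁)].
= (0.0651/1.21)^(1.21/(1.21−0.0651)) = (0.05380)^(1.057) = 0.04556.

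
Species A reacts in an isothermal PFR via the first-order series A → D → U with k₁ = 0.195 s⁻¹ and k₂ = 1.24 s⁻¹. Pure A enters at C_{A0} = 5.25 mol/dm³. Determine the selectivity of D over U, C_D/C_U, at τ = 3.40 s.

0.239

For first-order series with pure A initially, C_D(τ) = k₁C_{A0}/(k₂−k₁)·(e^(−k₁τ) − e^(−k₂τ)).
e^(−k₁τ) = e^(−0.195×3.40) = e^(−0.6630) = 0.5153; e^(−k₂τ) = e^(−4.216) = 0.01476.
C_D = 0.195×5.25/(1.24−0.195) × (0.5153−0.01476) = 0.9797×0.5005 = 0.4904 mol/dm³.
C_A = C_{A0}e^(−k₁τ) = 2.705 mol/dm³, so C_U = C_{A0}−C_A−C_D = 2.054 mol/dm³; C_D/C_U = 0.239.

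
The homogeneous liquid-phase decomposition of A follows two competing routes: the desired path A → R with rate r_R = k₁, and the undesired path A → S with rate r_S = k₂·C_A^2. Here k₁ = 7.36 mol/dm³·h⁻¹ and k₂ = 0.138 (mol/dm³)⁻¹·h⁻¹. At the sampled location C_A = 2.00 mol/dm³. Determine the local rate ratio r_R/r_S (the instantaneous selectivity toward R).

S_{R/S} = r_R/r_S = (k₁)/(k₂·C_A^2) = (k₁/k₂)·C_A^-2.
= (7.36) / (0.138×2.000^2) = 7.360/0.5520 = 13.3.
The undesired path is higher order in A, so low C_A (CSTR or dilute feed) favours R.

13.3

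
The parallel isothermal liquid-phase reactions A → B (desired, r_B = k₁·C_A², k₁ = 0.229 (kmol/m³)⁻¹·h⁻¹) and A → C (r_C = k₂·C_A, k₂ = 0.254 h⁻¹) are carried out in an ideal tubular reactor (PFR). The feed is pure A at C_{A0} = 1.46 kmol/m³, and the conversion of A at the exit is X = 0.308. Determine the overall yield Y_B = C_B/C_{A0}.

0.162

C_A = C_{A0}(1−X) = 1.010 kmol/m³.
Along a PFR/batch, dC_C/dC_A = −r_C/(r_B+r_C) = −k₂/(k₂+k₁·C_A).
Integrating from C_{A0} to C_A: C_C = (0.254/0.229)·ln[(0.254+0.229·1.46)/(0.254+0.229·1.01)] = 1.109·ln(0.5883/0.4854) = 0.2134 kmol/m³.
Then C_B = (C_{A0}−C_A) − C_C = 0.4497 − 0.2134 = 0.2363 kmol/m³.
Y_B = C_B/C_{A0} = 0.2363/1.46 = 0.162.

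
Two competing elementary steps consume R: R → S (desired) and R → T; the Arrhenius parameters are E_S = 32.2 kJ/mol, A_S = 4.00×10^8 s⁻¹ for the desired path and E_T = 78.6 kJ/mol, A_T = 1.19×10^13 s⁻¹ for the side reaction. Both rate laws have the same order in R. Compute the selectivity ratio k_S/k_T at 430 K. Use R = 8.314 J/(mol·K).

14.6

With equal orders, S_{S/T} = k_S/k_T = (A_S/A_T)·exp[(E_T−E_S)/(RT)].
(E_T−E_S)/(RT) = (78.6−32.2)×10³/(8.314×430) = 46400/3575 = 12.98.
k_S/k_T = (4.00×10^8/1.19×10^13)·exp(12.98) = 3.361×10^-5 × 4.332×10^5 = 14.6.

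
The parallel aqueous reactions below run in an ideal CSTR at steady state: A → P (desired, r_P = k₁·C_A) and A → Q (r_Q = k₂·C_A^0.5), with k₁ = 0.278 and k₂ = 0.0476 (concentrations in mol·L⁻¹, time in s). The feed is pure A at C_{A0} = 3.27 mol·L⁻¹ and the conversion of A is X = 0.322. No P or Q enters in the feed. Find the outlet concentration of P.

0.944 mol·L⁻¹

Exit C_A = C_{A0}(1−X) = 3.27×0.678 = 2.217 mol·L⁻¹.
A CSTR operates uniformly at the exit composition, giving r_P = 0.6163 and r_Q = 0.07088 (each k·C_A^n at C_A = 2.217).
Fraction of consumed A going to P: r_P/(r_P+r_Q) = 0.8969.
C_P = 0.8969·C_{A0}·X = 0.8969×3.27×0.322 = 0.944 mol·L⁻¹.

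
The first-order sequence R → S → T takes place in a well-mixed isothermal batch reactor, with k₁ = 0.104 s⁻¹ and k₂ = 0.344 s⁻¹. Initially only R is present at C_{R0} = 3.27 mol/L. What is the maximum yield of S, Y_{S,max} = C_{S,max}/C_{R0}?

For a first-order series the maximum intermediate yield is C_{S,max}/C_{R0} = (k₁/k₂)^[k₂/(k₂−k₁)].
= (0.104/0.344)^(0.344/(0.344−0.104)) = (0.3023)^(1.433) = 0.1800.

0.180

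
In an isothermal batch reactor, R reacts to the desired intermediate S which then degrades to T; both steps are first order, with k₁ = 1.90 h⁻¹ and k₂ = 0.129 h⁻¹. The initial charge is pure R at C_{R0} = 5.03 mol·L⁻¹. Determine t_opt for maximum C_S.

1.52 h

For first-order series the maximum of C_S occurs at t_opt = ln(k₂/k₁)/(k₂−k₁).
= ln(0.129/1.90)/(0.129−1.90) = ln(0.06789)/-1.771 = -2.690/-1.771 = 1.52 h.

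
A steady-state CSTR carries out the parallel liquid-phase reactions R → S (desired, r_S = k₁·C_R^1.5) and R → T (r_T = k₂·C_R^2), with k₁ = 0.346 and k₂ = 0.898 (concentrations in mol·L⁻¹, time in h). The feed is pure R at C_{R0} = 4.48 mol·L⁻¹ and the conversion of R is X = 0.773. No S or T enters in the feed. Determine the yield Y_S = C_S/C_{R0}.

0.214

Exit C_R = C_{R0}(1−X) = 4.48×0.227 = 1.017 mol·L⁻¹.
Rates in a CSTR are evaluated at the outlet concentration: r_S = 0.346×1.017^1.5 = 0.3548, r_T = 0.898×1.017^2 = 0.9287.
Fraction of consumed R going to S: r_S/(r_S+r_T) = 0.2764.
C_S = 0.2764·C_{R0}·X = 0.2764×4.48×0.773 = 0.957 mol·L⁻¹; Y_S = C_S/C_{R0} = 0.214.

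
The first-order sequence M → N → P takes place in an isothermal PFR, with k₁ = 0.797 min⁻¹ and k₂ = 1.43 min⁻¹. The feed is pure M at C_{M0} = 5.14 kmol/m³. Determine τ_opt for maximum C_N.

0.923 min

For first-order series the maximum of C_N occurs at τ_opt = ln(k₂/k₁)/(k₂−k₁).
= ln(1.43/0.797)/(1.43−0.797) = ln(1.794)/0.6330 = 0.5846/0.6330 = 0.923 min.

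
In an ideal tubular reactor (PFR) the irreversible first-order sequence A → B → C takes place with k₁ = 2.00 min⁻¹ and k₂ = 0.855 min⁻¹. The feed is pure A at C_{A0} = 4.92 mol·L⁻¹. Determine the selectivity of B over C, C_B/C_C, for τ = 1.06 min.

For first-order series with pure A initially, C_B(τ) = k₁C_{A0}/(k₂−k₁)·(e^(−k₁τ) − e^(−k₂τ)).
e^(−k₁τ) = e^(−2.00×1.06) = e^(−2.120) = 0.1200; e^(−k₂τ) = e^(−0.9063) = 0.4040.
C_B = 2.00×4.92/(0.855−2.00) × (0.1200−0.4040) = (-8.594)×(-0.2840) = 2.441 mol·L⁻¹.
C_A = C_{A0}e^(−k₁τ) = 0.5906 mol·L⁻¹, so C_C = C_{A0}−C_A−C_B = 1.889 mol·L⁻¹; C_B/C_C = 1.29.

1.29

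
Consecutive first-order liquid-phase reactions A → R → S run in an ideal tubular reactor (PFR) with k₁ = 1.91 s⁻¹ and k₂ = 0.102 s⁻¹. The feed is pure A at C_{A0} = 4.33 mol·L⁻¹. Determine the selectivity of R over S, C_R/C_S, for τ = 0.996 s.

14.7

Solving the coupled first-order balances gives C_R(τ) = [k₁/(k₂−k₁)]·C_{A0}·(e^(−k₁τ) − e^(−k₂τ)).
e^(−k₁τ) = e^(−1.91×0.996) = e^(−1.902) = 0.1492; e^(−k₂τ) = e^(−0.1016) = 0.9034.
C_R = 1.91×4.33/(0.102−1.91) × (0.1492−0.9034) = (-4.574)×(-0.7542) = 3.450 mol·L⁻¹.
C_A = C_{A0}e^(−k₁τ) = 0.6461 mol·L⁻¹, so C_S = C_{A0}−C_A−C_R = 0.2341 mol·L⁻¹; C_R/C_S = 14.7.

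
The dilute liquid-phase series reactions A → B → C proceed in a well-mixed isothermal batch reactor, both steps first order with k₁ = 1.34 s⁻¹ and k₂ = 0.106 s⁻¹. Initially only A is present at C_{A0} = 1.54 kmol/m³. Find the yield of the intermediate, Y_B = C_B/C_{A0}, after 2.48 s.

0.796

For first-order series with pure A initially, C_B(t) = k₁C_{A0}/(k₂−k₁)·(e^(−k₁t) − e^(−k₂t)).
e^(−k₁t) = e^(−1.34×2.48) = e^(−3.323) = 0.03604; e^(−k₂t) = e^(−0.2629) = 0.7688.
C_B = 1.34×1.54/(0.106−1.34) × (0.03604−0.7688) = (-1.672)×(-0.7328) = 1.225 kmol/m³.
Y_B = C_B/C_{A0} = 1.225/1.54 = 0.796.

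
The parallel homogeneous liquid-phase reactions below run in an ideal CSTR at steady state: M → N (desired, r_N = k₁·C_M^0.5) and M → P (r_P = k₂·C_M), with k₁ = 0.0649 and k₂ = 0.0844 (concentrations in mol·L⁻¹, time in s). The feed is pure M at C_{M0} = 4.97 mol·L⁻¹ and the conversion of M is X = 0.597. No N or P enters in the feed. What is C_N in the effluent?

Exit C_M = C_{M0}(1−X) = 4.97×0.403 = 2.003 mol·L⁻¹.
Rates in a CSTR are evaluated at the outlet concentration: r_N = 0.0649×2.003^0.5 = 0.09185, r_P = 0.0844×2.003 = 0.1690.
Fraction of consumed M going to N: r_N/(r_N+r_P) = 0.3521.
C_N = 0.3521·C_{M0}·X = 0.3521×4.97×0.597 = 1.04 mol·L⁻¹.

1.04 mol·L⁻¹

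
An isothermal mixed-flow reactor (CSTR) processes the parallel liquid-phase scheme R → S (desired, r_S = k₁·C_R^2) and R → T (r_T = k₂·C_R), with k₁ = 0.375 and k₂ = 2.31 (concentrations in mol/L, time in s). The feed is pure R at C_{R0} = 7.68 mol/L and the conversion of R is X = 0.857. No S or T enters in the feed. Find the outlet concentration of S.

0.996 mol/L

Exit C_R = C_{R0}(1−X) = 7.68×0.143 = 1.098 mol/L.
In a CSTR the entire volume is at exit conditions, so r_S = 0.375×1.098^2 = 0.4523 and r_T = 2.31×1.098 = 2.537.
Fraction of consumed R going to S: r_S/(r_S+r_T) = 0.1513.
C_S = 0.1513·C_{R0}·X = 0.1513×7.68×0.857 = 0.996 mol/L.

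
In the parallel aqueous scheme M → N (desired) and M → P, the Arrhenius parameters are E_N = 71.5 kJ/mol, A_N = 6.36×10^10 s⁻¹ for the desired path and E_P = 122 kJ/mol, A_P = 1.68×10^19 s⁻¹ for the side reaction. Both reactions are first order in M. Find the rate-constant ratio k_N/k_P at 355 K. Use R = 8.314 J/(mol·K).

0.102

With equal orders, S_{N/P} = k_N/k_P = (A_N/A_P)·exp[(E_P−E_N)/(RT)].
(E_P−E_N)/(RT) = (122−71.5)×10³/(8.314×355) = 50500/2951 = 17.11.
k_N/k_P = (6.36×10^10/1.68×10^19)·exp(17.11) = 3.786×10^-9 × 2.697×10^7 = 0.102.
Since E_N < E_P, lowering the temperature improves selectivity toward N.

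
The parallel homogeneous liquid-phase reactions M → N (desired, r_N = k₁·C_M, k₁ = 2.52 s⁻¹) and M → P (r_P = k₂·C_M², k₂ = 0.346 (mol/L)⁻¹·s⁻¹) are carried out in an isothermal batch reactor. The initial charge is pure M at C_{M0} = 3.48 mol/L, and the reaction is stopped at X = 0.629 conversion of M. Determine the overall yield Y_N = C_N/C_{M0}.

0.476

C_M = C_{M0}(1−X) = 1.291 mol/L.
Along a PFR/batch, dC_N/dC_M = −r_N/(r_N+r_P) = −k₁/(k₁+k₂·C_M).
Integrating from C_{M0} to C_M: C_N = (2.52/0.346)·ln[(2.52+0.346·3.48)/(2.52+0.346·1.29)] = 7.283·ln(3.724/2.967) = 1.656 mol/L.
Y_N = C_N/C_{M0} = 1.656/3.48 = 0.476.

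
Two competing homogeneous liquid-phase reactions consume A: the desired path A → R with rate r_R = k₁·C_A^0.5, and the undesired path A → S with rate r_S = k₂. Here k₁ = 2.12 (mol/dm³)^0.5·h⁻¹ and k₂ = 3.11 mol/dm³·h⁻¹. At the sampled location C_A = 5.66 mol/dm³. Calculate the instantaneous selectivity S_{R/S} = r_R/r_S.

1.62

S_{R/S} = r_R/r_S = (k₁·C_A^0.5)/(k₂) = (k₁/k₂)·C_A^0.5.
= (2.12×5.660^0.5) / (3.11) = 5.044/3.110 = 1.62.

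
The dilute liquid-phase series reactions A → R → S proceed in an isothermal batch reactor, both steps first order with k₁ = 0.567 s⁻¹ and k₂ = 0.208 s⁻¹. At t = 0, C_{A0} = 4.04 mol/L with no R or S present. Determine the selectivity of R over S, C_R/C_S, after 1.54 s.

5.10

For first-order series with pure A initially, C_R(t) = k₁C_{A0}/(k₂−k₁)·(e^(−k₁t) − e^(−k₂t)).
e^(−k₁t) = e^(−0.567×1.54) = e^(−0.8732) = 0.4176; e^(−k₂t) = e^(−0.3203) = 0.7259.
C_R = 0.567×4.04/(0.208−0.567) × (0.4176−0.7259) = (-6.381)×(-0.3083) = 1.967 mol/L.
C_A = C_{A0}e^(−k₁t) = 1.687 mol/L, so C_S = C_{A0}−C_A−C_R = 0.3857 mol/L; C_R/C_S = 5.10.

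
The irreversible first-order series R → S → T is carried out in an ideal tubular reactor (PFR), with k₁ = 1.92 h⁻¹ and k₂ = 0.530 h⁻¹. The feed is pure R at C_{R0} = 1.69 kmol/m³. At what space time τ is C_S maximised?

0.926 h

For first-order series the maximum of C_S occurs at τ_opt = ln(k₂/k₁)/(k₂−k₁).
= ln(0.530/1.92)/(0.530−1.92) = ln(0.2760)/-1.390 = -1.287/-1.390 = 0.926 h.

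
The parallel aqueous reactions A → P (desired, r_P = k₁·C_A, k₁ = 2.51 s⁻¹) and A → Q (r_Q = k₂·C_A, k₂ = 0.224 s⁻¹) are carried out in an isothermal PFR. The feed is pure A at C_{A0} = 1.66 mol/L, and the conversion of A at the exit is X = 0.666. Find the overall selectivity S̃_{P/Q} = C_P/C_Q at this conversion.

C_A = C_{A0}(1−X) = 0.5544 mol/L.
Both paths are first order in A, so the instantaneous fraction to P is constant: dC_P/d(−C_A) = k₁/(k₁+k₂) = 0.9181.
C_P = 0.9181·(C_{A0}−C_A) = 0.9181×1.106 = 1.01 mol/L.
C_Q = (C_{A0}−C_A)−C_P = 0.09058 mol/L; S̃_{P/Q} = 1.015/0.09058 = 11.2.

11.2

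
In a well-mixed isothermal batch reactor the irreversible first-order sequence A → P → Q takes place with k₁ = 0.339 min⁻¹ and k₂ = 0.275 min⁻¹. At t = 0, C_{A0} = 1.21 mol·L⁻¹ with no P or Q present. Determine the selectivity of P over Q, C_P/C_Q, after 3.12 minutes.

The intermediate concentration in a first-order A→B→C sequence is C_P = k₁C_{A0}(e^(−k₁t) − e^(−k₂t))/(k₂−k₁).
e^(−k₁t) = e^(−0.339×3.12) = e^(−1.058) = 0.3473; e^(−k₂t) = e^(−0.8580) = 0.4240.
C_P = 0.339×1.21/(0.275−0.339) × (0.3473−0.4240) = (-6.409)×(-0.07675) = 0.4919 mol·L⁻¹.
C_A = C_{A0}e^(−k₁t) = 0.4202 mol·L⁻¹, so C_Q = C_{A0}−C_A−C_P = 0.2979 mol·L⁻¹; C_P/C_Q = 1.65.

1.65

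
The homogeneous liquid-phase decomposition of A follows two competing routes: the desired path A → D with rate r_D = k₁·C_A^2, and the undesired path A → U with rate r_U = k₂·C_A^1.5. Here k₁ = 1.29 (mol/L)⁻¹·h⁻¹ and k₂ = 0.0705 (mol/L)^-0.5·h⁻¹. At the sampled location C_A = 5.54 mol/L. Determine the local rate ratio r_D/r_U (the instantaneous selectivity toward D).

S_{D/U} = r_D/r_U = (k₁·C_A^2)/(k₂·C_A^1.5) = (k₁/k₂)·C_A^0.5.
= (1.29×5.540^2) / (0.0705×5.540^1.5) = 39.59/0.9193 = 43.1.
Since the desired path is higher order in A, keeping C_A high (PFR or concentrated feed) favours D.

43.1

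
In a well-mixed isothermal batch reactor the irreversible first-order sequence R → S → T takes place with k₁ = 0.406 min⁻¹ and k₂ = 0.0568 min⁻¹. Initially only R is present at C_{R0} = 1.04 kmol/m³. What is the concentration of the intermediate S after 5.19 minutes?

0.753 kmol/m³

The intermediate concentration in a first-order A→B→C sequence is C_S = k₁C_{R0}(e^(−k₁t) − e^(−k₂t))/(k₂−k₁).
e^(−k₁t) = e^(−0.406×5.19) = e^(−2.107) = 0.1216; e^(−k₂t) = e^(−0.2948) = 0.7447.
C_S = 0.406×1.04/(0.0568−0.406) × (0.1216−0.7447) = (-1.209)×(-0.6231) = 0.7534 kmol/m³.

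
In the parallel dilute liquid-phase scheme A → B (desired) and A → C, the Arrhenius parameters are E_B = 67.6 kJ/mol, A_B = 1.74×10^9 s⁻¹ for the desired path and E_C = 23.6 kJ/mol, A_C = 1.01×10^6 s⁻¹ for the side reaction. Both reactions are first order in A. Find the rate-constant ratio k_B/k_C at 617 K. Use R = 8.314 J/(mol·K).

0.324

Since both paths have the same order in A, the concentration cancels and S_{B/C} = k_B/k_C = (A_B/A_C)·exp[(E_C−E_B)/(RT)].
(E_C−E_B)/(RT) = (23.6−67.6)×10³/(8.314×617) = -44000/5130 = -8.577.
k_B/k_C = (1.74×10^9/1.01×10^6)·exp(-8.577) = 1723 × 1.883×10^-4 = 0.324.
Since E_B > E_C, raising the temperature improves selectivity toward B.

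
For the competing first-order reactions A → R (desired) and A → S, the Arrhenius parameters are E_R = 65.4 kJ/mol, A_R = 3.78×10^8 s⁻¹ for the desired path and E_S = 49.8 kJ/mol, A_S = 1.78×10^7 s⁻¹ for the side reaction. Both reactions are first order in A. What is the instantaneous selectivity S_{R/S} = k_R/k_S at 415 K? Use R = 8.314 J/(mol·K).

0.231

Since both paths have the same order in A, the concentration cancels and S_{R/S} = k_R/k_S = (A_R/A_S)·exp[(E_S−E_R)/(RT)].
(E_S−E_R)/(RT) = (49.8−65.4)×10³/(8.314×415) = -15600/3450 = -4.521.
k_R/k_S = (3.78×10^8/1.78×10^7)·exp(-4.521) = 21.24 × 0.01087 = 0.231.
Since E_R > E_S, raising the temperature improves selectivity toward R.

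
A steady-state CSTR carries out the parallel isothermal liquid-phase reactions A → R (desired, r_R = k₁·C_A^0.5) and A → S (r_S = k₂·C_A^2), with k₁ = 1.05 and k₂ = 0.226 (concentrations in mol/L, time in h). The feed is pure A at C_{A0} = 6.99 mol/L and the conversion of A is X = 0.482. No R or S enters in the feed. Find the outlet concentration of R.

1.36 mol/L

Exit C_A = C_{A0}(1−X) = 6.99×0.518 = 3.621 mol/L.
In a CSTR the entire volume is at exit conditions, so r_R = 1.05×3.621^0.5 = 1.998 and r_S = 0.226×3.621^2 = 2.963.
Fraction of consumed A going to R: r_R/(r_R+r_S) = 0.4027.
C_R = 0.4027·C_{A0}·X = 0.4027×6.99×0.482 = 1.36 mol/L.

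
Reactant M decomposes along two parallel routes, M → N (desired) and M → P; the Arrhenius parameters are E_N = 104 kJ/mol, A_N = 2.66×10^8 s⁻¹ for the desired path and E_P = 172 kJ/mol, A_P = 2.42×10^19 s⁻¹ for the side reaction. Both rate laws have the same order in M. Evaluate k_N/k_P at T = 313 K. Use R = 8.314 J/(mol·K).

k_N/k_P = (A_N/A_P)·exp[−(E_N−E_P)/(RT)] = (A_N/A_P)·exp[(E_P−E_N)/(RT)].
(E_P−E_N)/(RT) = (172−104)×10³/(8.314×313) = 68000/2602 = 26.13.
k_N/k_P = (2.66×10^8/2.42×10^19)·exp(26.13) = 1.099×10^-11 × 2.231×10^11 = 2.45.
Since E_N < E_P, lowering the temperature improves selectivity toward N.

2.45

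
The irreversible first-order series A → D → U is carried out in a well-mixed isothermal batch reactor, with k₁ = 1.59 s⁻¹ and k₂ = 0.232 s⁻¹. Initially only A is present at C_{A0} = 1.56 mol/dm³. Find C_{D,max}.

1.12 mol/dm³

At the optimum, C_{D,max}/C_{A0} = (k₁/k₂)^[k₂/(k₂−k₁)].
= (1.59/0.232)^(0.232/(0.232−1.59)) = (6.853)^(-0.1708) = 0.7198.
C_{D,max} = 0.7198×1.56 = 1.12 mol/dm³.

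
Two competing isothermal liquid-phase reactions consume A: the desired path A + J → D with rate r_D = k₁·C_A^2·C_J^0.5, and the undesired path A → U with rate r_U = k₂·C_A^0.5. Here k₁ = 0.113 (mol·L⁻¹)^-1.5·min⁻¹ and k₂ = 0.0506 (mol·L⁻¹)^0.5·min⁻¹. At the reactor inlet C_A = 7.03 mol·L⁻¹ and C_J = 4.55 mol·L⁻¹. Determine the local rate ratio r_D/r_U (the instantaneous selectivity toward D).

88.8

S_{D/U} = r_D/r_U = (k₁·C_A^2·C_J^0.5)/(k₂·C_A^0.5) = (k₁/k₂)·C_A^1.5·C_J^0.5.
= (0.113×7.030^2×4.550^0.5) / (0.0506×7.030^0.5) = 11.91/0.1342 = 88.8.
Since the desired path is higher order in A, keeping C_A high (PFR or concentrated feed) favours D.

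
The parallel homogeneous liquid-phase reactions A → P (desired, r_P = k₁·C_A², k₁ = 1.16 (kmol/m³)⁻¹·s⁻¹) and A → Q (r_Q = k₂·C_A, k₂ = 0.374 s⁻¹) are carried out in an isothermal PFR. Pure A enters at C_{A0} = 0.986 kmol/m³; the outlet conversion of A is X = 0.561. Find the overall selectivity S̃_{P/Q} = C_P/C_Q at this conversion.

2.12

C_A = C_{A0}(1−X) = 0.4329 kmol/m³.
Along a PFR/batch, dC_Q/dC_A = −r_Q/(r_P+r_Q) = −k₂/(k₂+k₁·C_A).
Integrating from C_{A0} to C_A: C_Q = (0.374/1.16)·ln[(0.374+1.16·0.986)/(0.374+1.16·0.433)] = 0.3224·ln(1.518/0.8761) = 0.1772 kmol/m³.
Then C_P = (C_{A0}−C_A) − C_Q = 0.5531 − 0.1772 = 0.3760 kmol/m³.
S̃_{P/Q} = C_P/C_Q = 0.3760/0.1772 = 2.12.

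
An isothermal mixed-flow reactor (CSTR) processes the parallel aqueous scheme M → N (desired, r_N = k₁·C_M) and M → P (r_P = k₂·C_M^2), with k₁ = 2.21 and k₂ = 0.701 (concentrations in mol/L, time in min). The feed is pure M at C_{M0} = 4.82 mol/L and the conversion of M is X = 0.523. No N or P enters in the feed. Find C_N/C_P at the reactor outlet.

Exit C_M = C_{M0}(1−X) = 4.82×0.477 = 2.299 mol/L.
A CSTR operates uniformly at the exit composition, giving r_N = 5.081 and r_P = 3.706 (each k·C_M^n at C_M = 2.299).
Overall selectivity = C_N/C_P = r_Nτ/(r_Pτ) = r_N/r_P = 1.37.

1.37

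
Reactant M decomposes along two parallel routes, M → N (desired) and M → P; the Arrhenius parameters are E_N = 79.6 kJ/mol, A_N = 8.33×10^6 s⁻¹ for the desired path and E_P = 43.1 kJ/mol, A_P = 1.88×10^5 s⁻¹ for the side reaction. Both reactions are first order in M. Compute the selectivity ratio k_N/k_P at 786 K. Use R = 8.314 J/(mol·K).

With equal orders, S_{N/P} = k_N/k_P = (A_N/A_P)·exp[(E_P−E_N)/(RT)].
(E_P−E_N)/(RT) = (43.1−79.6)×10³/(8.314×786) = -36500/6535 = -5.585.
k_N/k_P = (8.33×10^6/1.88×10^5)·exp(-5.585) = 44.31 × 0.003752 = 0.166.

0.166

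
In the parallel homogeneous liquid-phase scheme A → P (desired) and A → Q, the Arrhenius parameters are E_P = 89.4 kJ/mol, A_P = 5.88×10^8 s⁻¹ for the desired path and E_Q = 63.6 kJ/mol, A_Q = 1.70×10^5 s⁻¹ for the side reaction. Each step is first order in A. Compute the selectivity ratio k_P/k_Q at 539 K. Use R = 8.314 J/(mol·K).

With equal orders, S_{P/Q} = k_P/k_Q = (A_P/A_Q)·exp[(E_Q−E_P)/(RT)].
(E_Q−E_P)/(RT) = (63.6−89.4)×10³/(8.314×539) = -25800/4481 = -5.757.
k_P/k_Q = (5.88×10^8/1.70×10^5)·exp(-5.757) = 3459 × 0.003160 = 10.9.
Since E_P > E_Q, raising the temperature improves selectivity toward P.

10.9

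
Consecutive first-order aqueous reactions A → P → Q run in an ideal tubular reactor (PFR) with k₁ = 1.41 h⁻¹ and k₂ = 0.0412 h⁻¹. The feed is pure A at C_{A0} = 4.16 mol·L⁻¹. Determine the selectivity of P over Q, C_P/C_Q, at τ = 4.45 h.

6.00

Solving the coupled first-order balances gives C_P(τ) = [k₁/(k₂−k₁)]·C_{A0}·(e^(−k₁τ) − e^(−k₂τ)).
e^(−k₁τ) = e^(−1.41×4.45) = e^(−6.274) = 0.001884; e^(−k₂τ) = e^(−0.1833) = 0.8325.
C_P = 1.41×4.16/(0.0412−1.41) × (0.001884−0.8325) = (-4.285)×(-0.8306) = 3.559 mol·L⁻¹.
C_A = C_{A0}e^(−k₁τ) = 0.007836 mol·L⁻¹, so C_Q = C_{A0}−C_A−C_P = 0.5929 mol·L⁻¹; C_P/C_Q = 6.00.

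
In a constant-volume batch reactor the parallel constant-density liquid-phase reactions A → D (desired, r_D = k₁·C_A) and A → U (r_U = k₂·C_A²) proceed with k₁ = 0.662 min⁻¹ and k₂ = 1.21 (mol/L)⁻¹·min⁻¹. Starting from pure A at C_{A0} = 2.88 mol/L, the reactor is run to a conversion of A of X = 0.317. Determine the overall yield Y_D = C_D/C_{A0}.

C_A = C_{A0}(1−X) = 1.967 mol/L.
Along a PFR/batch, dC_D/dC_A = −r_D/(r_D+r_U) = −k₁/(k₁+k₂·C_A).
Integrating from C_{A0} to C_A: C_D = (0.662/1.21)·ln[(0.662+1.21·2.88)/(0.662+1.21·1.97)] = 0.5471·ln(4.147/3.042) = 0.1695 mol/L.
Y_D = C_D/C_{A0} = 0.1695/2.88 = 0.0588.

0.0588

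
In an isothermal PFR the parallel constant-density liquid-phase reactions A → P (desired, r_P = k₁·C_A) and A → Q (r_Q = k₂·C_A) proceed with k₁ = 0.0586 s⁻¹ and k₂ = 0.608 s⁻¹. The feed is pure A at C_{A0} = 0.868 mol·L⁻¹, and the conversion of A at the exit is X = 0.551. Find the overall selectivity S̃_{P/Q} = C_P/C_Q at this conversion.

C_A = C_{A0}(1−X) = 0.3897 mol·L⁻¹.
Both paths are first order in A, so the instantaneous fraction to P is constant: dC_P/d(−C_A) = k₁/(k₁+k₂) = 0.08791.
C_P = 0.08791·(C_{A0}−C_A) = 0.08791×0.4783 = 0.0420 mol·L⁻¹.
C_Q = (C_{A0}−C_A)−C_P = 0.4362 mol·L⁻¹; S̃_{P/Q} = 0.04204/0.4362 = 0.0964.

0.0964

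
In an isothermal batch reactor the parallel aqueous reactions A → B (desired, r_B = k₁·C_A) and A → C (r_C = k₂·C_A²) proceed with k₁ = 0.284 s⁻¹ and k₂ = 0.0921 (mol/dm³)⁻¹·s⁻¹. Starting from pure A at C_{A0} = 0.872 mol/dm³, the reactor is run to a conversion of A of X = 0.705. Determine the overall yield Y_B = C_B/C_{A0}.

C_A = C_{A0}(1−X) = 0.2572 mol/dm³.
Along a PFR/batch, dC_B/dC_A = −r_B/(r_B+r_C) = −k₁/(k₁+k₂·C_A).
Integrating from C_{A0} to C_A: C_B = (0.284/0.0921)·ln[(0.284+0.0921·0.872)/(0.284+0.0921·0.257)] = 3.084·ln(0.3643/0.3077) = 0.5209 mol/dm³.
Y_B = C_B/C_{A0} = 0.5209/0.872 = 0.597.

0.597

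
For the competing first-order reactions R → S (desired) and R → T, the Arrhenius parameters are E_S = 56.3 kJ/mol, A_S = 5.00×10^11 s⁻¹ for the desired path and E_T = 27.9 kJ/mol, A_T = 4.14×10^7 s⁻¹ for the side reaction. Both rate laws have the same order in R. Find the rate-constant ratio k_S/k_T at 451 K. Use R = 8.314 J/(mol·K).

6.20

k_S/k_T = (A_S/A_T)·exp[−(E_S−E_T)/(RT)] = (A_S/A_T)·exp[(E_T−E_S)/(RT)].
(E_T−E_S)/(RT) = (27.9−56.3)×10³/(8.314×451) = -28400/3750 = -7.574.
k_S/k_T = (5.00×10^11/4.14×10^7)·exp(-7.574) = 12077 × 5.136×10^-4 = 6.20.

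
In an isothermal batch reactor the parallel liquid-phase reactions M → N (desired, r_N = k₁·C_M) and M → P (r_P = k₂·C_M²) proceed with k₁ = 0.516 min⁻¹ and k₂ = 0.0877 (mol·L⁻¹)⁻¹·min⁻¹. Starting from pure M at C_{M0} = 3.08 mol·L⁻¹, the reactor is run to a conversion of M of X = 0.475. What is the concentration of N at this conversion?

1.05 mol·L⁻¹

C_M = C_{M0}(1−X) = 1.617 mol·L⁻¹.
Along a PFR/batch, dC_N/dC_M = −r_N/(r_N+r_P) = −k₁/(k₁+k₂·C_M).
Integrating from C_{M0} to C_M: C_N = (0.516/0.0877)·ln[(0.516+0.0877·3.08)/(0.516+0.0877·1.62)] = 5.884·ln(0.7861/0.6578) = 1.048 mol·L⁻¹.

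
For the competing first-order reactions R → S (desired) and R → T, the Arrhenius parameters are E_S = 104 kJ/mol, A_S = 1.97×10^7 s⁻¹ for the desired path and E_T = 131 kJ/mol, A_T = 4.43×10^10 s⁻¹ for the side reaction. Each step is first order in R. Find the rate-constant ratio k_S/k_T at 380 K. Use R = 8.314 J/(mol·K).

2.29

Since both paths have the same order in R, the concentration cancels and S_{S/T} = k_S/k_T = (A_S/A_T)·exp[(E_T−E_S)/(RT)].
(E_T−E_S)/(RT) = (131−104)×10³/(8.314×380) = 27000/3159 = 8.546.
k_S/k_T = (1.97×10^7/4.43×10^10)·exp(8.546) = 4.447×10^-4 × 5147 = 2.29.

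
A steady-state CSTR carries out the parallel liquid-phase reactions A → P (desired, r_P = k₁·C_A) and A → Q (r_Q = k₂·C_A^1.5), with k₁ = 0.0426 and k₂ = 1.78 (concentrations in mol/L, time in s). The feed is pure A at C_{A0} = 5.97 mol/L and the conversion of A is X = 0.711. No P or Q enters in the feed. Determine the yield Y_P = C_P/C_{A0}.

0.0127

Exit C_A = C_{A0}(1−X) = 5.97×0.289 = 1.725 mol/L.
Rates in a CSTR are evaluated at the outlet concentration: r_P = 0.0426×1.725 = 0.07350, r_Q = 1.78×1.725^1.5 = 4.034.
Fraction of consumed A going to P: r_P/(r_P+r_Q) = 0.01789.
C_P = 0.01789·C_{A0}·X = 0.01789×5.97×0.711 = 0.0760 mol/L; Y_P = C_P/C_{A0} = 0.0127.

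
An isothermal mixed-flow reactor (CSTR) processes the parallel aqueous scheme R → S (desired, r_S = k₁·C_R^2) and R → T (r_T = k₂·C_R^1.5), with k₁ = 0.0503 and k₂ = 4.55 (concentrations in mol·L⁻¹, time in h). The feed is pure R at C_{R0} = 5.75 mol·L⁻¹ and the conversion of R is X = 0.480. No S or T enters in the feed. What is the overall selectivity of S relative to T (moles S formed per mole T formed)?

0.0191

Exit C_R = C_{R0}(1−X) = 5.75×0.520 = 2.990 mol·L⁻¹.
Rates in a CSTR are evaluated at the outlet concentration: r_S = 0.0503×2.990^2 = 0.4497, r_T = 4.55×2.990^1.5 = 23.52.
Overall selectivity = C_S/C_T = r_Sτ/(r_Tτ) = r_S/r_T = 0.0191.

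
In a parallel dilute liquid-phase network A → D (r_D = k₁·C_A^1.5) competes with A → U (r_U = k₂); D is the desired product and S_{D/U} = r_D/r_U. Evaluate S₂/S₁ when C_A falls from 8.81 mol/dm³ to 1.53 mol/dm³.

S_{D/U} = (k₁/k₂)·C_A^1.5, so S₂/S₁ = (C_{A,2}/C_{A,1})^1.5.
= (1.53/8.81)^1.5 = (0.1737)^1.5 = 0.0724.
Selectivity toward D falls as C_A falls — high-concentration operation is favoured.

0.0724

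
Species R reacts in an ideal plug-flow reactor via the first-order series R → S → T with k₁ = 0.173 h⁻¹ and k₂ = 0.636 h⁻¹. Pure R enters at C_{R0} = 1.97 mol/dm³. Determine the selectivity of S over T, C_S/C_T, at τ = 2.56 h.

Solving the coupled first-order balances gives C_S(τ) = [k₁/(k₂−k₁)]·C_{R0}·(e^(−k₁τ) − e^(−k₂τ)).
e^(−k₁τ) = e^(−0.173×2.56) = e^(−0.4429) = 0.6422; e^(−k₂τ) = e^(−1.628) = 0.1963.
C_S = 0.173×1.97/(0.636−0.173) × (0.6422−0.1963) = 0.7361×0.4459 = 0.3282 mol/dm³.
C_R = C_{R0}e^(−k₁τ) = 1.265 mol/dm³, so C_T = C_{R0}−C_R−C_S = 0.3767 mol/dm³; C_S/C_T = 0.871.

0.871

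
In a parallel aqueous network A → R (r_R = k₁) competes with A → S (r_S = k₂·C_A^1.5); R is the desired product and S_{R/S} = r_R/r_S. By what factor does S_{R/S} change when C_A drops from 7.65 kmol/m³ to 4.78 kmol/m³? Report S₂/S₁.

2.02

S_{R/S} = (k₁/k₂)·C_A^-1.5, so S₂/S₁ = (C_{A,2}/C_{A,1})^-1.5.
= (4.78/7.65)^(-1.5) = (0.6248)^(-1.5) = 2.02.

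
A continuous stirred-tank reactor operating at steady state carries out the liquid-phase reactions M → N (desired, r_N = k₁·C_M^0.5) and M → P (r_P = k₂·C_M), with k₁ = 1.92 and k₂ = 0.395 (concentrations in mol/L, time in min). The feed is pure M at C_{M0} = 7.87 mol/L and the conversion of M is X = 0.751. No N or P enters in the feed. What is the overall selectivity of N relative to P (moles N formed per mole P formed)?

3.47

Exit C_M = C_{M0}(1−X) = 7.87×0.249 = 1.960 mol/L.
A CSTR operates uniformly at the exit composition, giving r_N = 2.688 and r_P = 0.7741 (each k·C_M^n at C_M = 1.960).
Overall selectivity = C_N/C_P = r_Nτ/(r_Pτ) = r_N/r_P = 3.47.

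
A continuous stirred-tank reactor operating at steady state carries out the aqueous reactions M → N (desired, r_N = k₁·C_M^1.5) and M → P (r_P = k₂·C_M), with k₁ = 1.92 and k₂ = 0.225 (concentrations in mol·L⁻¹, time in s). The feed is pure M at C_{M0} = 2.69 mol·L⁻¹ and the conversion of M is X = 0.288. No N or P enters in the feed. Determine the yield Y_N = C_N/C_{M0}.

Exit C_M = C_{M0}(1−X) = 2.69×0.712 = 1.915 mol·L⁻¹.
In a CSTR the entire volume is at exit conditions, so r_N = 1.92×1.915^1.5 = 5.089 and r_P = 0.225×1.915 = 0.4309.
Fraction of consumed M going to N: r_N/(r_N+r_P) = 0.9219.
C_N = 0.9219·C_{M0}·X = 0.9219×2.69×0.288 = 0.714 mol·L⁻¹; Y_N = C_N/C_{M0} = 0.266.

0.266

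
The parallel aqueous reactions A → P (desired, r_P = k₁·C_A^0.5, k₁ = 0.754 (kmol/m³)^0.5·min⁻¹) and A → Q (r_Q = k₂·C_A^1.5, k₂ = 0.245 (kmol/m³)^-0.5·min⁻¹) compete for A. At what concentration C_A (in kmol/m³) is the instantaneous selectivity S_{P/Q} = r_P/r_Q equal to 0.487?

6.32 kmol/m³

S_{P/Q} = (k₁/k₂)·C_A⁻¹ ⇒ C_A = (S·k₂/k₁)^(-1).
= (0.487×0.245/0.754)^(-1) = (0.1582)^(-1) = 6.32 kmol/m³.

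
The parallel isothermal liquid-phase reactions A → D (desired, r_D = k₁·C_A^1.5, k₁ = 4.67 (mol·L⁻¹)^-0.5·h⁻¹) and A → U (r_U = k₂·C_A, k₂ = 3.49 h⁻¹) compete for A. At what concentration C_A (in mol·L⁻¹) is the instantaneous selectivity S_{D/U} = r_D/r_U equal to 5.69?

18.1 mol·L⁻¹

S_{D/U} = (k₁/k₂)·C_A^0.5 ⇒ C_A = (S·k₂/k₁)^(2).
= (5.69×3.49/4.67)^(2) = (4.252)^(2) = 18.1 mol·L⁻¹.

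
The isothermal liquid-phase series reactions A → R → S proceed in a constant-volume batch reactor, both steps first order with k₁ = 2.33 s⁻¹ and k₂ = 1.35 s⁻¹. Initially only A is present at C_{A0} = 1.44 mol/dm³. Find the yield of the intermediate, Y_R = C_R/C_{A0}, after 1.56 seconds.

0.227

The intermediate concentration in a first-order A→B→C sequence is C_R = k₁C_{A0}(e^(−k₁t) − e^(−k₂t))/(k₂−k₁).
e^(−k₁t) = e^(−2.33×1.56) = e^(−3.635) = 0.02639; e^(−k₂t) = e^(−2.106) = 0.1217.
C_R = 2.33×1.44/(1.35−2.33) × (0.02639−0.1217) = (-3.424)×(-0.09533) = 0.3264 mol/dm³.
Y_R = C_R/C_{A0} = 0.3264/1.44 = 0.227.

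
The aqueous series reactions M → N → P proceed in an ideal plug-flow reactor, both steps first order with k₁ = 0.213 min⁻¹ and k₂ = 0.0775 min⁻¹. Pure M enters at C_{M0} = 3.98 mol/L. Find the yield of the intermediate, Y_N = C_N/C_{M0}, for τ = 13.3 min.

0.468

Solving the coupled first-order balances gives C_N(τ) = [k₁/(k₂−k₁)]·C_{M0}·(e^(−k₁τ) − e^(−k₂τ)).
e^(−k₁τ) = e^(−0.213×13.3) = e^(−2.833) = 0.05884; e^(−k₂τ) = e^(−1.031) = 0.3567.
C_N = 0.213×3.98/(0.0775−0.213) × (0.05884−0.3567) = (-6.256)×(-0.2979) = 1.864 mol/L.
Y_N = C_N/C_{M0} = 1.864/3.98 = 0.468.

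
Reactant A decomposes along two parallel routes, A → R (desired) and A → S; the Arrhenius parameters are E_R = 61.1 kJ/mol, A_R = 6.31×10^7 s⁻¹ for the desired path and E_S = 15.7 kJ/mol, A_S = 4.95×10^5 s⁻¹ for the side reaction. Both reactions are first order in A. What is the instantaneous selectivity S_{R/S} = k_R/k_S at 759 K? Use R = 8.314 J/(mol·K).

With equal orders, S_{R/S} = k_R/k_S = (A_R/A_S)·exp[(E_S−E_R)/(RT)].
(E_S−E_R)/(RT) = (15.7−61.1)×10³/(8.314×759) = -45400/6310 = -7.195.
k_R/k_S = (6.31×10^7/4.95×10^5)·exp(-7.195) = 127.5 × 7.507×10^-4 = 0.0957.
Since E_R > E_S, raising the temperature improves selectivity toward R.

0.0957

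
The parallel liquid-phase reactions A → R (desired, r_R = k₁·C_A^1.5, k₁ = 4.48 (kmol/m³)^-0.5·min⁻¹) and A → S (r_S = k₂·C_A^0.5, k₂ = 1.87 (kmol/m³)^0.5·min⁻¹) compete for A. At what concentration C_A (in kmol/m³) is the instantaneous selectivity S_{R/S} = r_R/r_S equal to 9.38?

3.92 kmol/m³

S_{R/S} = (k₁/k₂)·C_A ⇒ C_A = S·k₂/k₁.
= 9.38×1.87/4.48 = 3.92 kmol/m³.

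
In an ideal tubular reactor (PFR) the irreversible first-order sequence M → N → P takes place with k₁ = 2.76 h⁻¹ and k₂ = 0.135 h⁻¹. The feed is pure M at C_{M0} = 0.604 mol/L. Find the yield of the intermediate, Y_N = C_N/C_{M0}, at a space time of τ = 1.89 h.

0.809

For first-order series with pure M initially, C_N(τ) = k₁C_{M0}/(k₂−k₁)·(e^(−k₁τ) − e^(−k₂τ)).
e^(−k₁τ) = e^(−2.76×1.89) = e^(−5.216) = 0.005427; e^(−k₂τ) = e^(−0.2551) = 0.7748.
C_N = 2.76×0.604/(0.135−2.76) × (0.005427−0.7748) = (-0.6351)×(-0.7694) = 0.4886 mol/L.
Y_N = C_N/C_{M0} = 0.4886/0.604 = 0.809.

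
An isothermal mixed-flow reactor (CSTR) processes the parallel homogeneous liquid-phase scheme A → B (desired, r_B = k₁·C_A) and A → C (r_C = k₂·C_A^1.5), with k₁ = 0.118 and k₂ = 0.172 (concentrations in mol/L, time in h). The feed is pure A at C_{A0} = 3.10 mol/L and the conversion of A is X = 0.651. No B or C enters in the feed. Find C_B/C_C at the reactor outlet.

Exit C_A = C_{A0}(1−X) = 3.10×0.349 = 1.082 mol/L.
A CSTR operates uniformly at the exit composition, giving r_B = 0.1277 and r_C = 0.1936 (each k·C_A^n at C_A = 1.082).
Overall selectivity = C_B/C_C = r_Bτ/(r_Cτ) = r_B/r_C = 0.660.

0.660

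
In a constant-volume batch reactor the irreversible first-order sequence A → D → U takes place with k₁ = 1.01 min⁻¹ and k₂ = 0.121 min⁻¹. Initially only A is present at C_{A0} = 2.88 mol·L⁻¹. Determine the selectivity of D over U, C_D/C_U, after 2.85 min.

Solving the coupled first-order balances gives C_D(t) = [k₁/(k₂−k₁)]·C_{A0}·(e^(−k₁t) − e^(−k₂t)).
e^(−k₁t) = e^(−1.01×2.85) = e^(−2.879) = 0.05622; e^(−k₂t) = e^(−0.3448) = 0.7083.
C_D = 1.01×2.88/(0.121−1.01) × (0.05622−0.7083) = (-3.272)×(-0.6521) = 2.134 mol·L⁻¹.
C_A = C_{A0}e^(−k₁t) = 0.1619 mol·L⁻¹, so C_U = C_{A0}−C_A−C_D = 0.5844 mol·L⁻¹; C_D/C_U = 3.65.

3.65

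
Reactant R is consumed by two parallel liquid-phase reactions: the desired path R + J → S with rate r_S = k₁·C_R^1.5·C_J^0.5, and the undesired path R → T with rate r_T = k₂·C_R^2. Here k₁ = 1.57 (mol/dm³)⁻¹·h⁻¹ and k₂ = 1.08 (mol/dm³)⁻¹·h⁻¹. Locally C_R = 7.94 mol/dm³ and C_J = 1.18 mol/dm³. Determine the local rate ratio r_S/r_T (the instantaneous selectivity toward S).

0.560

S_{S/T} = r_S/r_T = (k₁·C_R^1.5·C_J^0.5)/(k₂·C_R^2) = (k₁/k₂)·C_R^-0.5·C_J^0.5.
= (1.57×7.940^1.5×1.180^0.5) / (1.08×7.940^2) = 38.16/68.09 = 0.560.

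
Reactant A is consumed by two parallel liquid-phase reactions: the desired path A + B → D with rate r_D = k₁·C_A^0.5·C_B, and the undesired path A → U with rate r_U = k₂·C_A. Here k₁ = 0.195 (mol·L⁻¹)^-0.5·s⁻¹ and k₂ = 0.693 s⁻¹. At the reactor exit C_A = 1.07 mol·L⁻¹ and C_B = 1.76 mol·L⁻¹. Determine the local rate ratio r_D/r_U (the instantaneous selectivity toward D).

0.479

S_{D/U} = r_D/r_U = (k₁·C_A^0.5·C_B)/(k₂·C_A) = (k₁/k₂)·C_A^-0.5·C_B.
= (0.195×1.070^0.5×1.760) / (0.693×1.070) = 0.3550/0.7415 = 0.479.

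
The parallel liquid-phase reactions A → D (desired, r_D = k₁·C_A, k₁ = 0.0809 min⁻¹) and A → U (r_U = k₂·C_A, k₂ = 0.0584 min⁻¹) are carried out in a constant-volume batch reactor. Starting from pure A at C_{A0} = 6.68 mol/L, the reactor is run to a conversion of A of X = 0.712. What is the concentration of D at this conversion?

C_A = C_{A0}(1−X) = 1.924 mol/L.
Both paths are first order in A, so the instantaneous fraction to D is constant: dC_D/d(−C_A) = k₁/(k₁+k₂) = 0.5808.
C_D = 0.5808·(C_{A0}−C_A) = 0.5808×4.756 = 2.76 mol/L.

2.76 mol/L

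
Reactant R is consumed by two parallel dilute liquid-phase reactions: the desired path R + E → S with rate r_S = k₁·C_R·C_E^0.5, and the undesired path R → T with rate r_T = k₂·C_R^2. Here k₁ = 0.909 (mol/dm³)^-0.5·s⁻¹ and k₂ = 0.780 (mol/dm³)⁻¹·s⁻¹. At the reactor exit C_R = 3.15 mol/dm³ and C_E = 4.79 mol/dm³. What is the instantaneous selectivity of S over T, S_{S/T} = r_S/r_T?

0.810

S_{S/T} = r_S/r_T = (k₁·C_R·C_E^0.5)/(k₂·C_R^2) = (k₁/k₂)·C_R⁻¹·C_E^0.5.
= (0.909×3.150×4.790^0.5) / (0.780×3.150^2) = 6.267/7.740 = 0.810.
The undesired path is higher order in R, so low C_R (CSTR or dilute feed) favours S.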